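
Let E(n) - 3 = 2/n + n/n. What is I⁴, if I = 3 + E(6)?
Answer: 234256/81 ≈ 2892.1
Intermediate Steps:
E(n) = 4 + 2/n (E(n) = 3 + (2/n + n/n) = 3 + (2/n + 1) = 3 + (1 + 2/n) = 4 + 2/n)
I = 22/3 (I = 3 + (4 + 2/6) = 3 + (4 + 2*(⅙)) = 3 + (4 + ⅓) = 3 + 13/3 = 22/3 ≈ 7.3333)
I⁴ = (22/3)⁴ = 234256/81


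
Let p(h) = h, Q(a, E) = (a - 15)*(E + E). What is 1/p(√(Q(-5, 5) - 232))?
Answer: -I*√3/36 ≈ -0.048113*I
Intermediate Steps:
Q(a, E) = 2*E*(-15 + a) (Q(a, E) = (-15 + a)*(2*E) = 2*E*(-15 + a))
1/p(√(Q(-5, 5) - 232)) = 1/(√(2*5*(-15 - 5) - 232)) = 1/(√(2*5*(-20) - 232)) = 1/(√(-200 - 232)) = 1/(√(-432)) = 1/(12*I*√3) = -I*√3/36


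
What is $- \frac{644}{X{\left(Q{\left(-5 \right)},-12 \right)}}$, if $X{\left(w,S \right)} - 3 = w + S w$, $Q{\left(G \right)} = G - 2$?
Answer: $- \frac{161}{20} \approx -8.05$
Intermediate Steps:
$Q{\left(G \right)} = -2 + G$
$X{\left(w,S \right)} = 3 + w + S w$ ($X{\left(w,S \right)} = 3 + \left(w + S w\right) = 3 + w + S w$)
$- \frac{644}{X{\left(Q{\left(-5 \right)},-12 \right)}} = - \frac{644}{3 - 7 - 12 \left(-2 - 5\right)} = - \frac{644}{3 - 7 - -84} = - \frac{644}{3 - 7 + 84} = - \frac{644}{80} = \left(-644\right) \frac{1}{80} = - \frac{161}{20}$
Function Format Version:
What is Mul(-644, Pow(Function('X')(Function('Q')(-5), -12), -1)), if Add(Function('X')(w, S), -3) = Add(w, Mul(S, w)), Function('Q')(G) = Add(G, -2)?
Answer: Rational(-161, 20) ≈ -8.0500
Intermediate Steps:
Function('Q')(G) = Add(-2, G)
Function('X')(w, S) = Add(3, w, Mul(S, w)) (Function('X')(w, S) = Add(3, Add(w, Mul(S, w))) = Add(3, w, Mul(S, w)))
Mul(-644, Pow(Function('X')(Function('Q')(-5), -12), -1)) = Mul(-644, Pow(Add(3, Add(-2, -5), Mul(-12, Add(-2, -5))), -1)) = Mul(-644, Pow(Add(3, -7, Mul(-12, -7)), -1)) = Mul(-644, Pow(Add(3, -7, 84), -1)) = Mul(-644, Pow(80, -1)) = Mul(-644, Rational(1, 80)) = Rational(-161, 20)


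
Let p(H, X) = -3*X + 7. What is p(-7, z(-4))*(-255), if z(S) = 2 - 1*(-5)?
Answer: 3570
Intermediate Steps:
z(S) = 7 (z(S) = 2 + 5 = 7)
p(H, X) = 7 - 3*X
p(-7, z(-4))*(-255) = (7 - 3*7)*(-255) = (7 - 21)*(-255) = -14*(-255) = 3570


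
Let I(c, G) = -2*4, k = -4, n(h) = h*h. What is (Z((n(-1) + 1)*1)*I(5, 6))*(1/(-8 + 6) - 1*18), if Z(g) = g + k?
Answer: -296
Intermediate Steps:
n(h) = h²
I(c, G) = -8
Z(g) = -4 + g (Z(g) = g - 4 = -4 + g)
(Z((n(-1) + 1)*1)*I(5, 6))*(1/(-8 + 6) - 1*18) = ((-4 + ((-1)² + 1)*1)*(-8))*(1/(-8 + 6) - 1*18) = ((-4 + (1 + 1)*1)*(-8))*(1/(-2) - 18) = ((-4 + 2*1)*(-8))*(-½ - 18) = ((-4 + 2)*(-8))*(-37/2) = -2*(-8)*(-37/2) = 16*(-37/2) = -296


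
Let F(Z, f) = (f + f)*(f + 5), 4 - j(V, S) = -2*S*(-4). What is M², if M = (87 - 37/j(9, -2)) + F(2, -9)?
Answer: 9878449/400 ≈ 24696.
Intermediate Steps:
j(V, S) = 4 - 8*S (j(V, S) = 4 - (-2*S)*(-4) = 4 - 8*S)
F(Z, f) = 2*f*(5 + f) (F(Z, f) = (2*f)*(5 + f) = 2*f*(5 + f))
M = 3143/20 (M = (87 - 37/(4 - 8*(-2))) + 2*(-9)*(5 - 9) = (87 - 37/(4 + 16)) + 2*(-9)*(-4) = (87 - 37/20) + 72 = 1703/20 + 72 = 3143/20 ≈ 157.15)
M² = (3143/20)² = 9878449/400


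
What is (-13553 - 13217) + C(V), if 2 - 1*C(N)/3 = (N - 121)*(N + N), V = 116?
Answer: -23284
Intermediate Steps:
C(N) = 6 - 6*N*(-121 + N) (C(N) = 6 - 3*(N - 121)*(N + N) = 6 - 3*(-121 + N)*2*N = 6 - 6*N*(-121 + N))
(-13553 - 13217) + C(V) = (-13553 - 13217) + (6 - 6*116² + 726*116) = -26770 + (6 - 6*13456 + 84216) = -26770 + (6 - 80736 + 84216) = -26770 + 3486 = -23284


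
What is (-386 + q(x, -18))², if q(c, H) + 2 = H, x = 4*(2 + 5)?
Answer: 164836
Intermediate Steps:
x = 28 (x = 4*7 = 28)
q(c, H) = -2 + H
(-386 + q(x, -18))² = (-386 + (-2 - 18))² = (-386 - 20)² = (-406)² = 164836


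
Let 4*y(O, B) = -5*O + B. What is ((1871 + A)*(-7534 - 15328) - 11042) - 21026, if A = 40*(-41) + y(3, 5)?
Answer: -5256035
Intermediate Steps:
y(O, B) = -5*O/4 + B/4 (y(O, B) = (-5*O + B)/4 = (B - 5*O)/4 = -5*O/4 + B/4)
A = -3285/2 (A = 40*(-41) + (-5/4*3 + (¼)*5) = -1640 + (-15/4 + 5/4) = -1640 - 5/2 = -3285/2 ≈ -1642.5)
((1871 + A)*(-7534 - 15328) - 11042) - 21026 = ((1871 - 3285/2)*(-7534 - 15328) - 11042) - 21026 = ((457/2)*(-22862) - 11042) - 21026 = (-5223967 - 11042) - 21026 = -5235009 - 21026 = -5256035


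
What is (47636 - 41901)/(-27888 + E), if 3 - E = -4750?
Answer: -1147/4627 ≈ -0.24789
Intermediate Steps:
E = 4753 (E = 3 - 1*(-4750) = 3 + 4750 = 4753)
(47636 - 41901)/(-27888 + E) = (47636 - 41901)/(-27888 + 4753) = 5735/(-23135) = 5735*(-1/23135) = -1147/4627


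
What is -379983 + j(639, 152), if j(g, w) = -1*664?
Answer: -380647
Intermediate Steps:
j(g, w) = -664
-379983 + j(639, 152) = -379983 - 664 = -380647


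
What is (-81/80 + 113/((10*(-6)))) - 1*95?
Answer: -4699/48 ≈ -97.896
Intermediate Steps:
(-81/80 + 113/((10*(-6)))) - 1*95 = (-81*1/80 + 113/(-60)) - 95 = (-81/80 + 113*(-1/60)) - 95 = (-81/80 - 113/60) - 95 = -139/48 - 95 = -4699/48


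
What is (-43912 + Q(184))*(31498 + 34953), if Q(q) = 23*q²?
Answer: 48826599976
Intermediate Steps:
(-43912 + Q(184))*(31498 + 34953) = (-43912 + 23*184²)*(31498 + 34953) = (-43912 + 23*33856)*66451 = (-43912 + 778688)*66451 = 734776*66451 = 48826599976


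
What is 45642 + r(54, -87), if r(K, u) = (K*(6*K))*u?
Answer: -1476510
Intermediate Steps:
r(K, u) = 6*u*K² (r(K, u) = (6*K²)*u = 6*u*K²)
45642 + r(54, -87) = 45642 + 6*(-87)*54² = 45642 + 6*(-87)*2916 = 45642 - 1522152 = -1476510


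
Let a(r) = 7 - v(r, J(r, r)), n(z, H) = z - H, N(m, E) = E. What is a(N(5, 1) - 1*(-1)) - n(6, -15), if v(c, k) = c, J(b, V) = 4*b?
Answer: -16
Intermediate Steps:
a(r) = 7 - r
a(N(5, 1) - 1*(-1)) - n(6, -15) = (7 - (1 - 1*(-1))) - (6 - 1*(-15)) = (7 - (1 + 1)) - (6 + 15) = (7 - 1*2) - 1*21 = (7 - 2) - 21 = 5 - 21 = -16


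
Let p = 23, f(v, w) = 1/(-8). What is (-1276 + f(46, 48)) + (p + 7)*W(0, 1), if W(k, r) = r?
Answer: -9969/8 ≈ -1246.1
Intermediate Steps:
f(v, w) = -1/8
(-1276 + f(46, 48)) + (p + 7)*W(0, 1) = (-1276 - 1/8) + (23 + 7)*1 = -10209/8 + 30*1 = -10209/8 + 30 = -9969/8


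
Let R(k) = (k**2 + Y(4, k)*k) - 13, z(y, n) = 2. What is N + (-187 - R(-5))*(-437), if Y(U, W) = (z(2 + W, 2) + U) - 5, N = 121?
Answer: 84899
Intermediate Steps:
Y(U, W) = -3 + U (Y(U, W) = (2 + U) - 5 = -3 + U)
R(k) = -13 + k + k**2 (R(k) = (k**2 + (-3 + 4)*k) - 13 = (k**2 + 1*k) - 13 = (k**2 + k) - 13 = (k + k**2) - 13 = -13 + k + k**2)
N + (-187 - R(-5))*(-437) = 121 + (-187 - (-13 - 5 + (-5)**2))*(-437) = 121 + (-187 - (-13 - 5 + 25))*(-437) = 121 + (-187 - 1*7)*(-437) = 121 + (-187 - 7)*(-437) = 121 - 194*(-437) = 121 + 84778 = 84899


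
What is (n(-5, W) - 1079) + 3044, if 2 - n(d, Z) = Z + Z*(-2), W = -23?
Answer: 1944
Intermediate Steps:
n(d, Z) = 2 + Z (n(d, Z) = 2 - (Z + Z*(-2)) = 2 - (Z - 2*Z) = 2 - (-1)*Z = 2 + Z)
(n(-5, W) - 1079) + 3044 = ((2 - 23) - 1079) + 3044 = (-21 - 1079) + 3044 = -1100 + 3044 = 1944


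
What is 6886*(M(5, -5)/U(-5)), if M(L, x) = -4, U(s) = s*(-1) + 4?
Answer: -27544/9 ≈ -3060.4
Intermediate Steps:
U(s) = 4 - s (U(s) = -s + 4 = 4 - s)
6886*(M(5, -5)/U(-5)) = 6886*(-4/(4 - 1*(-5))) = 6886*(-4/(4 + 5)) = 6886*(-4/9) = -27544/9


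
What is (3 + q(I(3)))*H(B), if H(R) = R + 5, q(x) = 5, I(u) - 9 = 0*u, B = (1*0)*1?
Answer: 40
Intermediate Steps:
B = 0 (B = 0*1 = 0)
I(u) = 9 (I(u) = 9 + 0*u = 9 + 0 = 9)
H(R) = 5 + R
(3 + q(I(3)))*H(B) = (3 + 5)*(5 + 0) = 8*5 = 40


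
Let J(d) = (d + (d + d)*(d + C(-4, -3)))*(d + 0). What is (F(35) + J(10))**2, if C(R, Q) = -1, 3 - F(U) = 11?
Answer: 3579664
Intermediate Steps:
F(U) = -8 (F(U) = 3 - 1*11 = 3 - 11 = -8)
J(d) = d*(d + 2*d*(-1 + d)) (J(d) = (d + (d + d)*(d - 1))*(d + 0) = (d + (2*d)*(-1 + d))*d = (d + 2*d*(-1 + d))*d = d*(d + 2*d*(-1 + d)))
(F(35) + J(10))**2 = (-8 + 10**2*(-1 + 2*10))**2 = (-8 + 100*(-1 + 20))**2 = (-8 + 100*19)**2 = (-8 + 1900)**2 = 1892**2 = 3579664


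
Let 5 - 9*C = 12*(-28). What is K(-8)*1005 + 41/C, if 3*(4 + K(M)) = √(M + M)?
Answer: -1370451/341 + 1340*I ≈ -4018.9 + 1340.0*I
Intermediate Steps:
C = 341/9 (C = 5/9 - 4*(-28)/3 = 5/9 - ⅑*(-336) = 5/9 + 112/3 = 341/9 ≈ 37.889)
K(M) = -4 + √2*√M/3 (K(M) = -4 + √(M + M)/3 = -4 + √(2*M)/3 = -4 + (√2*√M)/3 = -4 + √2*√M/3)
K(-8)*1005 + 41/C = (-4 + √2*√(-8)/3)*1005 + 41/(341/9) = (-4 + √2*(2*I*√2)/3)*1005 + 41*(9/341) = (-4 + 4*I/3)*1005 + 369/341 = (-4020 + 1340*I) + 369/341 = -1370451/341 + 1340*I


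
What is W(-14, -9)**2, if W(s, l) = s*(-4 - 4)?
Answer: 12544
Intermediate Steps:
W(s, l) = -8*s (W(s, l) = s*(-8) = -8*s)
W(-14, -9)**2 = (-8*(-14))**2 = 112**2 = 12544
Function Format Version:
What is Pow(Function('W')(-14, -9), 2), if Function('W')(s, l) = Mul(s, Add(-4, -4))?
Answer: 12544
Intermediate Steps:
Function('W')(s, l) = Mul(-8, s) (Function('W')(s, l) = Mul(s, -8) = Mul(-8, s))
Pow(Function('W')(-14, -9), 2) = Pow(Mul(-8, -14), 2) = Pow(112, 2) = 12544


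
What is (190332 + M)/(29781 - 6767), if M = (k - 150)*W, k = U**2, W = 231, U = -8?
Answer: 85233/11507 ≈ 7.4071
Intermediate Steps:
k = 64 (k = (-8)**2 = 64)
M = -19866 (M = (64 - 150)*231 = -86*231 = -19866)
(190332 + M)/(29781 - 6767) = (190332 - 19866)/(29781 - 6767) = 170466/23014 = 170466*(1/23014) = 85233/11507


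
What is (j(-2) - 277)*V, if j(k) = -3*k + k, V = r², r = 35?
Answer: -334425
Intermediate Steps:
V = 1225 (V = 35² = 1225)
j(k) = -2*k
(j(-2) - 277)*V = (-2*(-2) - 277)*1225 = (4 - 277)*1225 = -273*1225 = -334425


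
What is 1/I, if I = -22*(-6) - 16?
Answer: 1/116 ≈ 0.0086207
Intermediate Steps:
I = 116 (I = 132 - 16 = 116)
1/I = 1/116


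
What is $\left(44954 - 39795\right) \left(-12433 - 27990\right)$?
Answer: $-208542257$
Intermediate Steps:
$\left(44954 - 39795\right) \left(-12433 - 27990\right) = 5159 \left(-40423\right) = -208542257$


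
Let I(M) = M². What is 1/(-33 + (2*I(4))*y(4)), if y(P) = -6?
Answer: -1/225 ≈ -0.0044444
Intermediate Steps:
1/(-33 + (2*I(4))*y(4)) = 1/(-33 + (2*4²)*(-6)) = 1/(-33 + (2*16)*(-6)) = 1/(-33 + 32*(-6)) = 1/(-33 - 192) = 1/(-225) = -1/225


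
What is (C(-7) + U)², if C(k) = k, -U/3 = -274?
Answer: 664225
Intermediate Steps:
U = 822 (U = -3*(-274) = 822)
(C(-7) + U)² = (-7 + 822)² = 815² = 664225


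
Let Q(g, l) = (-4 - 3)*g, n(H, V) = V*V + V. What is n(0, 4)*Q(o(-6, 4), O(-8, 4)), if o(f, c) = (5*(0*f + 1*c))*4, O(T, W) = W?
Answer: -11200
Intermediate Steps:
n(H, V) = V + V² (n(H, V) = V² + V = V + V²)
o(f, c) = 20*c (o(f, c) = (5*(0 + c))*4 = (5*c)*4 = 20*c)
Q(g, l) = -7*g
n(0, 4)*Q(o(-6, 4), O(-8, 4)) = (4*(1 + 4))*(-140*4) = (4*5)*(-7*80) = 20*(-560) = -11200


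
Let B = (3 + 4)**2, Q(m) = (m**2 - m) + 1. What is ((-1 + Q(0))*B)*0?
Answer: 0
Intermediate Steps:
Q(m) = 1 + m**2 - m
B = 49 (B = 7**2 = 49)
((-1 + Q(0))*B)*0 = ((-1 + (1 + 0**2 - 1*0))*49)*0 = ((-1 + (1 + 0 + 0))*49)*0 = ((-1 + 1)*49)*0 = (0*49)*0 = 0*0 = 0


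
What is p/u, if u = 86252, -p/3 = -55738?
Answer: 83607/43126 ≈ 1.9387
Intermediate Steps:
p = 167214 (p = -3*(-55738) = 167214)
p/u = 167214/86252 = 167214*(1/86252) = 83607/43126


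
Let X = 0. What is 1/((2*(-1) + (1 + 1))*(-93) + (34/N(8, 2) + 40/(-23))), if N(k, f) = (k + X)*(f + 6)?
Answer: -736/889 ≈ -0.82790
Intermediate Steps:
N(k, f) = k*(6 + f) (N(k, f) = (k + 0)*(f + 6) = k*(6 + f))
1/((2*(-1) + (1 + 1))*(-93) + (34/N(8, 2) + 40/(-23))) = 1/((2*(-1) + (1 + 1))*(-93) + (34/((8*(6 + 2))) + 40/(-23))) = 1/((-2 + 2)*(-93) + (34/((8*8)) + 40*(-1/23))) = 1/(0*(-93) + (34/64 - 40/23)) = 1/(0 + (34*(1/64) - 40/23)) = 1/(0 + (17/32 - 40/23)) = 1/(0 - 889/736) = 1/(-889/736) = -736/889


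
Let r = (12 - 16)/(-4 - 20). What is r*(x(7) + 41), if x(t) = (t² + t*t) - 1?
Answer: 23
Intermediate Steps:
x(t) = -1 + 2*t² (x(t) = (t² + t²) - 1 = 2*t² - 1 = -1 + 2*t²)
r = ⅙ (r = -4/(-24) = -4*(-1/24) = ⅙ ≈ 0.16667)
r*(x(7) + 41) = ((-1 + 2*7²) + 41)/6 = ((-1 + 2*49) + 41)/6 = ((-1 + 98) + 41)/6 = (97 + 41)/6 = (⅙)*138 = 23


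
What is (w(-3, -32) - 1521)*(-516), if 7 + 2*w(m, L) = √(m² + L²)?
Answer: 786642 - 258*√1033 ≈ 7.7835e+5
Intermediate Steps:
w(m, L) = -7/2 + √(L² + m²)/2 (w(m, L) = -7/2 + √(m² + L²)/2 = -7/2 + √(L² + m²)/2)
(w(-3, -32) - 1521)*(-516) = ((-7/2 + √((-32)² + (-3)²)/2) - 1521)*(-516) = ((-7/2 + √(1024 + 9)/2) - 1521)*(-516) = ((-7/2 + √1033/2) - 1521)*(-516) = (-3049/2 + √1033/2)*(-516) = 786642 - 258*√1033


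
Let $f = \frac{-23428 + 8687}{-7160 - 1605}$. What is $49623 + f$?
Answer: $\frac{434960336}{8765} \approx 49625.0$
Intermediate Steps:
$f = \frac{14741}{8765}$ ($f = - \frac{14741}{-8765} = \left(-14741\right) \left(- \frac{1}{8765}\right) = \frac{14741}{8765} \approx 1.6818$)
$49623 + f = 49623 + \frac{14741}{8765} = \frac{434960336}{8765}$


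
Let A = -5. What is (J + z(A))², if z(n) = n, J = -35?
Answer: 1600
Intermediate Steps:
(J + z(A))² = (-35 - 5)² = (-40)² = 1600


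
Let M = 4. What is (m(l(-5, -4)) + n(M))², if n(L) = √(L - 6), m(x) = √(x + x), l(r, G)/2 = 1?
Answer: (2 + I*√2)² ≈ 2.0 + 5.6569*I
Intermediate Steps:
l(r, G) = 2 (l(r, G) = 2*1 = 2)
m(x) = √2*√x (m(x) = √(2*x) = √2*√x)
n(L) = √(-6 + L)
(m(l(-5, -4)) + n(M))² = (√2*√2 + √(-6 + 4))² = (2 + √(-2))² = (2 + I*√2)²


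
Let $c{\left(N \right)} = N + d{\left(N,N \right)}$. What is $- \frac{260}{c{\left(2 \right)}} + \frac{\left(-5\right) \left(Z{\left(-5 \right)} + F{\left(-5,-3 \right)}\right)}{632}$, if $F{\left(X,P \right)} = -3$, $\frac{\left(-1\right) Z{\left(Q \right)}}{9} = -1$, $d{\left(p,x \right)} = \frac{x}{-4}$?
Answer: $- \frac{164365}{948} \approx -173.38$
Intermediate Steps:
$d{\left(p,x \right)} = - \frac{x}{4}$ ($d{\left(p,x \right)} = x \left(- \frac{1}{4}\right) = - \frac{x}{4}$)
$Z{\left(Q \right)} = 9$ ($Z{\left(Q \right)} = \left(-9\right) \left(-1\right) = 9$)
$c{\left(N \right)} = \frac{3 N}{4}$ ($c{\left(N \right)} = N - \frac{N}{4} = \frac{3 N}{4}$)
$- \frac{260}{c{\left(2 \right)}} + \frac{\left(-5\right) \left(Z{\left(-5 \right)} + F{\left(-5,-3 \right)}\right)}{632} = - \frac{260}{\frac{3}{4} \cdot 2} + \frac{\left(-5\right) \left(9 - 3\right)}{632} = - \frac{260}{\frac{3}{2}} + \left(-5\right) 6 \cdot \frac{1}{632} = \left(-260\right) \frac{2}{3} - \frac{15}{316} = - \frac{520}{3} - \frac{15}{316} = - \frac{164365}{948}$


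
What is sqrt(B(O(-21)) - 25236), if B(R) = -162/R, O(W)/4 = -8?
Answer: 3*I*sqrt(44855)/4 ≈ 158.84*I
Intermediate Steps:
O(W) = -32 (O(W) = 4*(-8) = -32)
sqrt(B(O(-21)) - 25236) = sqrt(-162/(-32) - 25236) = sqrt(-162*(-1/32) - 25236) = sqrt(81/16 - 25236) = sqrt(-403695/16) = 3*I*sqrt(44855)/4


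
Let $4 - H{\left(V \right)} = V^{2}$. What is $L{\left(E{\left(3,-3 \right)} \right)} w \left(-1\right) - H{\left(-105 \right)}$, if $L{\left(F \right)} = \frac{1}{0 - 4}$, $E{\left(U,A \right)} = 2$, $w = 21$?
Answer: $\frac{44105}{4} \approx 11026.0$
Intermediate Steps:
$L{\left(F \right)} = - \frac{1}{4}$ ($L{\left(F \right)} = \frac{1}{-4} = - \frac{1}{4}$)
$H{\left(V \right)} = 4 - V^{2}$
$L{\left(E{\left(3,-3 \right)} \right)} w \left(-1\right) - H{\left(-105 \right)} = \left(- \frac{1}{4}\right) 21 \left(-1\right) - \left(4 - \left(-105\right)^{2}\right) = \left(- \frac{21}{4}\right) \left(-1\right) - \left(4 - 11025\right) = \frac{21}{4} - \left(4 - 11025\right) = \frac{21}{4} - -11021 = \frac{21}{4} + 11021 = \frac{44105}{4}$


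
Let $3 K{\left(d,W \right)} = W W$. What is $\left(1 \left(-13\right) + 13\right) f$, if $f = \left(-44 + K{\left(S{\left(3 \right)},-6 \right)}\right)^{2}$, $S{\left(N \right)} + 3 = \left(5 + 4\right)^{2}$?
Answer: $0$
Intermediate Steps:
$S{\left(N \right)} = 78$ ($S{\left(N \right)} = -3 + \left(5 + 4\right)^{2} = -3 + 9^{2} = -3 + 81 = 78$)
$K{\left(d,W \right)} = \frac{W^{2}}{3}$ ($K{\left(d,W \right)} = \frac{W W}{3} = \frac{W^{2}}{3}$)
$f = 1024$ ($f = \left(-44 + \frac{\left(-6\right)^{2}}{3}\right)^{2} = \left(-44 + \frac{1}{3} \cdot 36\right)^{2} = \left(-44 + 12\right)^{2} = \left(-32\right)^{2} = 1024$)
$\left(1 \left(-13\right) + 13\right) f = \left(1 \left(-13\right) + 13\right) 1024 = \left(-13 + 13\right) 1024 = 0 \cdot 1024 = 0$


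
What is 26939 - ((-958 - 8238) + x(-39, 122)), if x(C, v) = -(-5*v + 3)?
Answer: 35528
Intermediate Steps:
x(C, v) = -3 + 5*v (x(C, v) = -(3 - 5*v) = -3 + 5*v)
26939 - ((-958 - 8238) + x(-39, 122)) = 26939 - ((-958 - 8238) + (-3 + 5*122)) = 26939 - (-9196 + (-3 + 610)) = 26939 - (-9196 + 607) = 26939 - 1*(-8589) = 26939 + 8589 = 35528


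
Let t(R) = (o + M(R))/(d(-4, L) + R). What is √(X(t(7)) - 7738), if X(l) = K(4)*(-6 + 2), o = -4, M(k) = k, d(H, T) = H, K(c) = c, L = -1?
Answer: I*√7754 ≈ 88.057*I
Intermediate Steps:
t(R) = 1 (t(R) = (-4 + R)/(-4 + R) = 1)
X(l) = -16 (X(l) = 4*(-6 + 2) = 4*(-4) = -16)
√(X(t(7)) - 7738) = √(-16 - 7738) = √(-7754) = I*√7754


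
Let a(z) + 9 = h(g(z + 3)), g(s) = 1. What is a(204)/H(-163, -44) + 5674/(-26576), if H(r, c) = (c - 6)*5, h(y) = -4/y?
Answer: -268253/1661000 ≈ -0.16150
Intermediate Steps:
a(z) = -13 (a(z) = -9 - 4/1 = -9 - 4*1 = -9 - 4 = -13)
H(r, c) = -30 + 5*c (H(r, c) = (-6 + c)*5 = -30 + 5*c)
a(204)/H(-163, -44) + 5674/(-26576) = -13/(-30 + 5*(-44)) + 5674/(-26576) = -13/(-30 - 220) + 5674*(-1/26576) = -13/(-250) - 2837/13288 = -13*(-1/250) - 2837/13288 = 13/250 - 2837/13288 = -268253/1661000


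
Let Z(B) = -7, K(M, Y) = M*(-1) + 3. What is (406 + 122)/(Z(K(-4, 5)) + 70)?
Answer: 176/21 ≈ 8.3810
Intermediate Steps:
K(M, Y) = 3 - M (K(M, Y) = -M + 3 = 3 - M)
(406 + 122)/(Z(K(-4, 5)) + 70) = (406 + 122)/(-7 + 70) = 528/63 = 528*(1/63) = 176/21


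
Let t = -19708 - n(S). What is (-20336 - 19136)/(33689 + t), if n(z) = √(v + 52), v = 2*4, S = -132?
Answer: -551858032/195468301 - 78944*√15/195468301 ≈ -2.8248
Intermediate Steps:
v = 8
n(z) = 2*√15 (n(z) = √(8 + 52) = √60 = 2*√15)
t = -19708 - 2*√15 ≈ -19716.
(-20336 - 19136)/(33689 + t) = (-20336 - 19136)/(33689 + (-19708 - 2*√15)) = -39472/(13981 - 2*√15)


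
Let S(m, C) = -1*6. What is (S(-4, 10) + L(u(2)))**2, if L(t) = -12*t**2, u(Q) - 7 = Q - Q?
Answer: 352836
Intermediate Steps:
u(Q) = 7 (u(Q) = 7 + (Q - Q) = 7 + 0 = 7)
S(m, C) = -6
(S(-4, 10) + L(u(2)))**2 = (-6 - 12*7**2)**2 = (-6 - 12*49)**2 = (-6 - 588)**2 = (-594)**2 = 352836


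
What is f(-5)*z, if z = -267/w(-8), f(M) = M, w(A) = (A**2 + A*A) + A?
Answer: 89/8 ≈ 11.125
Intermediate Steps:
w(A) = A + 2*A**2 (w(A) = (A**2 + A**2) + A = 2*A**2 + A = A + 2*A**2)
z = -89/40 (z = -267*(-1/(8*(1 + 2*(-8)))) = -267*(-1/(8*(1 - 16))) = -267/((-8*(-15))) = -267/120 = -267*1/120 = -89/40 ≈ -2.2250)
f(-5)*z = -5*(-89/40) = 89/8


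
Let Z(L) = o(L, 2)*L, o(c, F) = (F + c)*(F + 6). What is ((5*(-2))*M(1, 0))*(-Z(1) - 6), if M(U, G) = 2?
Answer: 600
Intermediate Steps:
o(c, F) = (6 + F)*(F + c) (o(c, F) = (F + c)*(6 + F) = (6 + F)*(F + c))
Z(L) = L*(16 + 8*L) (Z(L) = (2² + 6*2 + 6*L + 2*L)*L = (4 + 12 + 6*L + 2*L)*L = (16 + 8*L)*L = L*(16 + 8*L))
((5*(-2))*M(1, 0))*(-Z(1) - 6) = ((5*(-2))*2)*(-8*(2 + 1) - 6) = (-10*2)*(-8*3 - 6) = -20*(-1*24 - 6) = -20*(-24 - 6) = -20*(-30) = 600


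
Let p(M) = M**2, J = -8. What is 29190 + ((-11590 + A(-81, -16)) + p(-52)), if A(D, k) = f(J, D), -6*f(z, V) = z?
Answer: 60916/3 ≈ 20305.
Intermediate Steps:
f(z, V) = -z/6
A(D, k) = 4/3 (A(D, k) = -1/6*(-8) = 4/3)
29190 + ((-11590 + A(-81, -16)) + p(-52)) = 29190 + ((-11590 + 4/3) + (-52)**2) = 29190 + (-34766/3 + 2704) = 29190 - 26654/3 = 60916/3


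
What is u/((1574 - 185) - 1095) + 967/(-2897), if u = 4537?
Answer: 12859391/851718 ≈ 15.098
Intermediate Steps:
u/((1574 - 185) - 1095) + 967/(-2897) = 4537/((1574 - 185) - 1095) + 967/(-2897) = 4537/(1389 - 1095) + 967*(-1/2897) = 4537/294 - 967/2897 = 12859391/851718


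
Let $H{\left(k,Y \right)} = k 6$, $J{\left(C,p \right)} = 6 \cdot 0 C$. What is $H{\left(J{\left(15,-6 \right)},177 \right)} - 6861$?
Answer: $-6861$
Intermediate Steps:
$J{\left(C,p \right)} = 0$ ($J{\left(C,p \right)} = 0 C = 0$)
$H{\left(k,Y \right)} = 6 k$
$H{\left(J{\left(15,-6 \right)},177 \right)} - 6861 = 6 \cdot 0 - 6861 = 0 - 6861 = -6861$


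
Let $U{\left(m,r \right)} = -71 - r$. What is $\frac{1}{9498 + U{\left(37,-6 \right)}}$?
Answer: $\frac{1}{9433} \approx 0.00010601$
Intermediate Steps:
$\frac{1}{9498 + U{\left(37,-6 \right)}} = \frac{1}{9498 - 65} = \frac{1}{9433}$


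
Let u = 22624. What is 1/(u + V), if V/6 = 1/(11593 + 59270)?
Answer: 23621/534401506 ≈ 4.4201e-5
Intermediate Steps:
V = 2/23621 (V = 6/(11593 + 59270) = 6/70863 = 6*(1/70863) = 2/23621 ≈ 8.4670e-5)
1/(u + V) = 1/(22624 + 2/23621) = 1/(534401506/23621) = 23621/534401506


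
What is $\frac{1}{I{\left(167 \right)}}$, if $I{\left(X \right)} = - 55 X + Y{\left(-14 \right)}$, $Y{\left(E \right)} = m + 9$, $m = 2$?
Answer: $- \frac{1}{9174} \approx -0.000109$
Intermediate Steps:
$Y{\left(E \right)} = 11$ ($Y{\left(E \right)} = 2 + 9 = 11$)
$I{\left(X \right)} = 11 - 55 X$ ($I{\left(X \right)} = - 55 X + 11 = 11 - 55 X$)
$\frac{1}{I{\left(167 \right)}} = \frac{1}{11 - 9185} = \frac{1}{-9174} = - \frac{1}{9174}$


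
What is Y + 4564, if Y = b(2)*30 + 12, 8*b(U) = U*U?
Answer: 4591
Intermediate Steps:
b(U) = U²/8 (b(U) = (U*U)/8 = U²/8)
Y = 27 (Y = ((⅛)*2²)*30 + 12 = ((⅛)*4)*30 + 12 = (½)*30 + 12 = 15 + 12 = 27)
Y + 4564 = 27 + 4564 = 4591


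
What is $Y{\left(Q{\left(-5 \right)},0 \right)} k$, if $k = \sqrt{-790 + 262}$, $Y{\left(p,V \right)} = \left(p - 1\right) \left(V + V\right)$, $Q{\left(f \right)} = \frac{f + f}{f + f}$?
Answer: $0$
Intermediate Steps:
$Q{\left(f \right)} = 1$ ($Q{\left(f \right)} = \frac{2 f}{2 f} = 2 f \frac{1}{2 f} = 1$)
$Y{\left(p,V \right)} = 2 V \left(-1 + p\right)$ ($Y{\left(p,V \right)} = \left(-1 + p\right) 2 V = 2 V \left(-1 + p\right)$)
$k = 4 i \sqrt{33}$ ($k = \sqrt{-528} = 4 i \sqrt{33} \approx 22.978 i$)
$Y{\left(Q{\left(-5 \right)},0 \right)} k = 2 \cdot 0 \left(-1 + 1\right) 4 i \sqrt{33} = 2 \cdot 0 \cdot 0 \cdot 4 i \sqrt{33} = 0 \cdot 4 i \sqrt{33} = 0$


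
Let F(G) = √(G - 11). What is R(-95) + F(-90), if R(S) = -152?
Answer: -152 + I*√101 ≈ -152.0 + 10.05*I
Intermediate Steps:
F(G) = √(-11 + G)
R(-95) + F(-90) = -152 + √(-11 - 90) = -152 + √(-101) = -152 + I*√101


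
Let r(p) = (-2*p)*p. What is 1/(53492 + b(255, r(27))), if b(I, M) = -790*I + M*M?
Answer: 1/1977806 ≈ 5.0561e-7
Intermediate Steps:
r(p) = -2*p²
b(I, M) = M² - 790*I (b(I, M) = -790*I + M² = M² - 790*I)
1/(53492 + b(255, r(27))) = 1/(53492 + ((-2*27²)² - 790*255)) = 1/(53492 + ((-2*729)² - 201450)) = 1/(53492 + ((-1458)² - 201450)) = 1/(53492 + (2125764 - 201450)) = 1/(53492 + 1924314) = 1/1977806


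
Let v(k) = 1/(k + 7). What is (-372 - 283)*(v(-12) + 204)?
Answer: -133489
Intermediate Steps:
v(k) = 1/(7 + k)
(-372 - 283)*(v(-12) + 204) = (-372 - 283)*(1/(7 - 12) + 204) = -655*(1/(-5) + 204) = -655*(-⅕ + 204) = -655*1019/5 = -133489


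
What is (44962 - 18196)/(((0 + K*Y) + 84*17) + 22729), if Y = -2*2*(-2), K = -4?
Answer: 26766/24125 ≈ 1.1095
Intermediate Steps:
Y = 8 (Y = -4*(-2) = 8)
(44962 - 18196)/(((0 + K*Y) + 84*17) + 22729) = (44962 - 18196)/(((0 - 4*8) + 84*17) + 22729) = 26766/(((0 - 32) + 1428) + 22729) = 26766/((-32 + 1428) + 22729) = 26766/(1396 + 22729) = 26766/24125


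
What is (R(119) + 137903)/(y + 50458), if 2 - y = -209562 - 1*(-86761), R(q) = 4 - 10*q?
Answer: 136717/173261 ≈ 0.78908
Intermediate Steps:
y = 122803 (y = 2 - (-209562 - 1*(-86761)) = 2 - (-209562 + 86761) = 2 - 1*(-122801) = 2 + 122801 = 122803)
(R(119) + 137903)/(y + 50458) = ((4 - 10*119) + 137903)/(122803 + 50458) = ((4 - 1190) + 137903)/173261 = (-1186 + 137903)*(1/173261) = 136717*(1/173261) = 136717/173261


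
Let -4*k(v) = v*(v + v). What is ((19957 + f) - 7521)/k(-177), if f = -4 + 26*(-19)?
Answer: -23876/31329 ≈ -0.76210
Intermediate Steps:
f = -498 (f = -4 - 494 = -498)
k(v) = -v**2/2 (k(v) = -v*(v + v)/4 = -v*2*v/4 = -v**2/2)
((19957 + f) - 7521)/k(-177) = ((19957 - 498) - 7521)/((-1/2*(-177)**2)) = (19459 - 7521)/((-1/2*31329)) = 11938/(-31329/2) = 11938*(-2/31329) = -23876/31329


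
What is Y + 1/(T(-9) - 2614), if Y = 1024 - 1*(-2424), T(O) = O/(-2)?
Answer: 17995110/5219 ≈ 3448.0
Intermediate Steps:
T(O) = -O/2 (T(O) = O*(-½) = -O/2)
Y = 3448 (Y = 1024 + 2424 = 3448)
Y + 1/(T(-9) - 2614) = 3448 + 1/(-½*(-9) - 2614) = 3448 + 1/(9/2 - 2614) = 3448 + 1/(-5219/2) = 3448 - 2/5219 = 17995110/5219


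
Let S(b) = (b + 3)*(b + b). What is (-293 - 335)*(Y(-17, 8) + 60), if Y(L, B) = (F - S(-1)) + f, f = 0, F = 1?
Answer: -40820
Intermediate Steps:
S(b) = 2*b*(3 + b) (S(b) = (3 + b)*(2*b) = 2*b*(3 + b))
Y(L, B) = 5 (Y(L, B) = (1 - 2*(-1)*(3 - 1)) + 0 = (1 - 2*(-1)*2) + 0 = (1 - 1*(-4)) + 0 = (1 + 4) + 0 = 5 + 0 = 5)
(-293 - 335)*(Y(-17, 8) + 60) = (-293 - 335)*(5 + 60) = -628*65 = -40820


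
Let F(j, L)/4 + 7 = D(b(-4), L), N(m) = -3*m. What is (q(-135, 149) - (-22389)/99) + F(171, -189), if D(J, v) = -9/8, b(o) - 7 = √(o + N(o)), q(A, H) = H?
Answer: 22615/66 ≈ 342.65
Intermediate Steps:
b(o) = 7 + √2*√(-o) (b(o) = 7 + √(o - 3*o) = 7 + √(-2*o) = 7 + √2*√(-o))
D(J, v) = -9/8 (D(J, v) = -9*⅛ = -9/8)
F(j, L) = -65/2 (F(j, L) = -28 + 4*(-9/8) = -28 - 9/2 = -65/2)
(q(-135, 149) - (-22389)/99) + F(171, -189) = (149 - (-22389)/99) - 65/2 = (149 - 1*(-7463/33)) - 65/2 = (149 + 7463/33) - 65/2 = 12380/33 - 65/2 = 22615/66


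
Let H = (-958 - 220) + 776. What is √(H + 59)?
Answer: 7*I*√7 ≈ 18.52*I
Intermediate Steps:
H = -402 (H = -1178 + 776 = -402)
√(H + 59) = √(-402 + 59) = √(-343) = 7*I*√7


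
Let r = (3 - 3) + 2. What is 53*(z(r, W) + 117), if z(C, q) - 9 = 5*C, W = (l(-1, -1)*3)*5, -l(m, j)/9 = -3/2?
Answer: 7208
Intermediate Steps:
l(m, j) = 27/2 (l(m, j) = -(-27)/2 = -9*(-3/2) = 27/2)
r = 2 (r = 0 + 2 = 2)
W = 405/2 (W = ((27/2)*3)*5 = (81/2)*5 = 405/2 ≈ 202.50)
z(C, q) = 9 + 5*C
53*(z(r, W) + 117) = 53*((9 + 5*2) + 117) = 53*((9 + 10) + 117) = 53*(19 + 117) = 53*136 = 7208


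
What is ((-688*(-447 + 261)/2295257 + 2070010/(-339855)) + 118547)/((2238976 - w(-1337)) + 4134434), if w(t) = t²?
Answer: 18493684225380623/715441243791288027 ≈ 0.025849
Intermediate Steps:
((-688*(-447 + 261)/2295257 + 2070010/(-339855)) + 118547)/((2238976 - w(-1337)) + 4134434) = ((-688*(-447 + 261)/2295257 + 2070010/(-339855)) + 118547)/((2238976 - 1*(-1337)²) + 4134434) = ((-688*(-186)*(1/2295257) + 2070010*(-1/339855)) + 118547)/((2238976 - 1*1787569) + 4134434) = ((127968*(1/2295257) - 414002/67971) + 118547)/((2238976 - 1787569) + 4134434) = ((127968/2295257 - 414002/67971) + 118547)/(451407 + 4134434) = (-941542875586/156010913547 + 118547)/4585841 = (18493684225380623/156010913547)*(1/4585841) = 18493684225380623/715441243791288027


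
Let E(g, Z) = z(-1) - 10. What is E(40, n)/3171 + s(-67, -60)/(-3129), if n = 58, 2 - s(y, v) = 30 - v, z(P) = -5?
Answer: 1579/67497 ≈ 0.023394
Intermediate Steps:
s(y, v) = -28 + v (s(y, v) = 2 - (30 - v) = 2 + (-30 + v) = -28 + v)
E(g, Z) = -15 (E(g, Z) = -5 - 10 = -15)
E(40, n)/3171 + s(-67, -60)/(-3129) = -15/3171 + (-28 - 60)/(-3129) = -15*1/3171 - 88*(-1/3129) = -5/1057 + 88/3129 = 1579/67497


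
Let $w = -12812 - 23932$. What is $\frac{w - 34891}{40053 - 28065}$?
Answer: $- \frac{71635}{11988} \approx -5.9756$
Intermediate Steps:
$w = -36744$
$\frac{w - 34891}{40053 - 28065} = \frac{-36744 - 34891}{40053 - 28065} = - \frac{71635}{11988}$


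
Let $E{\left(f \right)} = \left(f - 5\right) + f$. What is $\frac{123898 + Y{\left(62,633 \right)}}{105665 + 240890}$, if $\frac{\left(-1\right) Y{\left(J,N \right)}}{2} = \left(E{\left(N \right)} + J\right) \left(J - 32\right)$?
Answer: $\frac{44518}{346555} \approx 0.12846$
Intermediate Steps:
$E{\left(f \right)} = -5 + 2 f$ ($E{\left(f \right)} = \left(-5 + f\right) + f = -5 + 2 f$)
$Y{\left(J,N \right)} = - 2 \left(-32 + J\right) \left(-5 + J + 2 N\right)$ ($Y{\left(J,N \right)} = - 2 \left(\left(-5 + 2 N\right) + J\right) \left(J - 32\right) = - 2 \left(-5 + J + 2 N\right) \left(-32 + J\right) = - 2 \left(-32 + J\right) \left(-5 + J + 2 N\right)$)
$\frac{123898 + Y{\left(62,633 \right)}}{105665 + 240890} = \frac{123898 - \left(-85292 + 7688 + 156984\right)}{105665 + 240890} = \frac{123898 - 79380}{346555} = \left(123898 - 79380\right) \frac{1}{346555} = 44518 \cdot \frac{1}{346555} = \frac{44518}{346555}$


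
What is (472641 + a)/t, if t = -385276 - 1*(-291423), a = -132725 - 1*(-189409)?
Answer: -529325/93853 ≈ -5.6399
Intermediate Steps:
a = 56684 (a = -132725 + 189409 = 56684)
t = -93853 (t = -385276 + 291423 = -93853)
(472641 + a)/t = (472641 + 56684)/(-93853) = 529325*(-1/93853) = -529325/93853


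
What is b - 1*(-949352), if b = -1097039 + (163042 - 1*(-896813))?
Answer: 912168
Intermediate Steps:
b = -37184 (b = -1097039 + (163042 + 896813) = -1097039 + 1059855 = -37184)
b - 1*(-949352) = -37184 - 1*(-949352) = -37184 + 949352 = 912168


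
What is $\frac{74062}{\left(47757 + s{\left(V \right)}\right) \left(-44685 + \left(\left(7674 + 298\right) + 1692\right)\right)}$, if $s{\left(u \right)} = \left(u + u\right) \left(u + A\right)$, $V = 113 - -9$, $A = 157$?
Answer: $- \frac{74062}{4056587493} \approx -1.8257 \cdot 10^{-5}$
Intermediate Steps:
$V = 122$ ($V = 113 + 9 = 122$)
$s{\left(u \right)} = 2 u \left(157 + u\right)$ ($s{\left(u \right)} = \left(u + u\right) \left(u + 157\right) = 2 u \left(157 + u\right)$)
$\frac{74062}{\left(47757 + s{\left(V \right)}\right) \left(-44685 + \left(\left(7674 + 298\right) + 1692\right)\right)} = \frac{74062}{\left(47757 + 2 \cdot 122 \left(157 + 122\right)\right) \left(-44685 + \left(\left(7674 + 298\right) + 1692\right)\right)} = \frac{74062}{\left(47757 + 2 \cdot 122 \cdot 279\right) \left(-44685 + \left(7972 + 1692\right)\right)} = \frac{74062}{\left(47757 + 68076\right) \left(-44685 + 9664\right)} = \frac{74062}{115833 \left(-35021\right)} = \frac{74062}{-4056587493} = 74062 \left(- \frac{1}{4056587493}\right) = - \frac{74062}{4056587493}$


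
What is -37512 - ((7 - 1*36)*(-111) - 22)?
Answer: -40709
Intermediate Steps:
-37512 - ((7 - 1*36)*(-111) - 22) = -37512 - ((7 - 36)*(-111) - 22) = -37512 - (-29*(-111) - 22) = -37512 - (3219 - 22) = -37512 - 1*3197 = -37512 - 3197 = -40709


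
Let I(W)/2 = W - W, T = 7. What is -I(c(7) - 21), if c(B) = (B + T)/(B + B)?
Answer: 0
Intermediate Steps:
c(B) = (7 + B)/(2*B) (c(B) = (B + 7)/(B + B) = (7 + B)/((2*B)) = (7 + B)*(1/(2*B)) = (7 + B)/(2*B))
I(W) = 0 (I(W) = 2*(W - W) = 2*0 = 0)
-I(c(7) - 21) = -1*0 = 0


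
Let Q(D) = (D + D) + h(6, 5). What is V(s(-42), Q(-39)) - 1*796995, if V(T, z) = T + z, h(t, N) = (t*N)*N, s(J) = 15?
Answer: -796908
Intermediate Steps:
h(t, N) = t*N**2 (h(t, N) = (N*t)*N = t*N**2)
Q(D) = 150 + 2*D (Q(D) = (D + D) + 6*5**2 = 2*D + 6*25 = 2*D + 150 = 150 + 2*D)
V(s(-42), Q(-39)) - 1*796995 = (15 + (150 + 2*(-39))) - 1*796995 = (15 + (150 - 78)) - 796995 = (15 + 72) - 796995 = 87 - 796995 = -796908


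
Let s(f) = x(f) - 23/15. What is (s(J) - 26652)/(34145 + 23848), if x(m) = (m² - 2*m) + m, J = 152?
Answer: -4271/66915 ≈ -0.063827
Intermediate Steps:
x(m) = m² - m
s(f) = -23/15 + f*(-1 + f) (s(f) = f*(-1 + f) - 23/15 = -23/15 + f*(-1 + f))
(s(J) - 26652)/(34145 + 23848) = ((-23/15 + 152² - 1*152) - 26652)/(34145 + 23848) = ((-23/15 + 23104 - 152) - 26652)/57993 = (344257/15 - 26652)*(1/57993) = -55523/15*1/57993 = -4271/66915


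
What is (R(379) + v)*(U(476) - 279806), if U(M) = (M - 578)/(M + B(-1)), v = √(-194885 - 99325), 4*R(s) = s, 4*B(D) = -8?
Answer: -8377677889/316 - 66314073*I*√32690/79 ≈ -2.6512e+7 - 1.5177e+8*I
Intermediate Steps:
B(D) = -2 (B(D) = (¼)*(-8) = -2)
R(s) = s/4
v = 3*I*√32690 (v = √(-294210) = 3*I*√32690 ≈ 542.41*I)
U(M) = (-578 + M)/(-2 + M) (U(M) = (M - 578)/(M - 2) = (-578 + M)/(-2 + M))
(R(379) + v)*(U(476) - 279806) = ((¼)*379 + 3*I*√32690)*((-578 + 476)/(-2 + 476) - 279806) = (379/4 + 3*I*√32690)*(-102/474 - 279806) = (379/4 + 3*I*√32690)*((1/474)*(-102) - 279806) = (379/4 + 3*I*√32690)*(-17/79 - 279806) = (379/4 + 3*I*√32690)*(-22104691/79) = -8377677889/316 - 66314073*I*√32690/79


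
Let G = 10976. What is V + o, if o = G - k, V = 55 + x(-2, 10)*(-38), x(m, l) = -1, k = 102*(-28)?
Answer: 13925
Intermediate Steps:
k = -2856
V = 93 (V = 55 - 1*(-38) = 55 + 38 = 93)
o = 13832 (o = 10976 - 1*(-2856) = 10976 + 2856 = 13832)
V + o = 93 + 13832 = 13925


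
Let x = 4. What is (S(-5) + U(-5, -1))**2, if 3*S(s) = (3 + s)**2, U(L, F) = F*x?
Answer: 64/9 ≈ 7.1111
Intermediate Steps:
U(L, F) = 4*F (U(L, F) = F*4 = 4*F)
S(s) = (3 + s)**2/3
(S(-5) + U(-5, -1))**2 = ((3 - 5)**2/3 + 4*(-1))**2 = ((1/3)*(-2)**2 - 4)**2 = ((1/3)*4 - 4)**2 = (4/3 - 4)**2 = (-8/3)**2 = 64/9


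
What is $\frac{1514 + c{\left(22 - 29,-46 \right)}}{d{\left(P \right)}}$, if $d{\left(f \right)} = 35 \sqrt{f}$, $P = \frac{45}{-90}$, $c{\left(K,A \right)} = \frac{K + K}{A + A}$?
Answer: $- \frac{69651 i \sqrt{2}}{1610} \approx - 61.181 i$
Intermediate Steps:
$c{\left(K,A \right)} = \frac{K}{A}$ ($c{\left(K,A \right)} = \frac{2 K}{2 A} = 2 K \frac{1}{2 A} = \frac{K}{A}$)
$P = - \frac{1}{2}$ ($P = 45 \left(- \frac{1}{90}\right) = - \frac{1}{2} \approx -0.5$)
$\frac{1514 + c{\left(22 - 29,-46 \right)}}{d{\left(P \right)}} = \frac{1514 + \frac{22 - 29}{-46}}{35 \sqrt{- \frac{1}{2}}} = \frac{1514 + \left(22 - 29\right) \left(- \frac{1}{46}\right)}{35 \frac{i \sqrt{2}}{2}} = \frac{1514 - - \frac{7}{46}}{\frac{35}{2} i \sqrt{2}} = \left(1514 + \frac{7}{46}\right) \left(- \frac{i \sqrt{2}}{35}\right) = \frac{69651 \left(- \frac{i \sqrt{2}}{35}\right)}{46} = - \frac{69651 i \sqrt{2}}{1610}$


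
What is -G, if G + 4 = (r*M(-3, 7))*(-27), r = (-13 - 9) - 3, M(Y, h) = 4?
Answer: -2696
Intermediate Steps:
r = -25 (r = -22 - 3 = -25)
G = 2696 (G = -4 - 25*4*(-27) = -4 - 100*(-27) = -4 + 2700 = 2696)
-G = -1*2696 = -2696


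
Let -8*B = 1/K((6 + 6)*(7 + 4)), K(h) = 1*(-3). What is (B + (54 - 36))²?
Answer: 187489/576 ≈ 325.50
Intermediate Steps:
K(h) = -3
B = 1/24 (B = -⅛/(-3) = -⅛*(-⅓) = 1/24 ≈ 0.041667)
(B + (54 - 36))² = (1/24 + (54 - 36))² = (1/24 + 18)² = (433/24)² = 187489/576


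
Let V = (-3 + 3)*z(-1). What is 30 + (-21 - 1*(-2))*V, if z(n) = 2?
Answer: 30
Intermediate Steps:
V = 0 (V = (-3 + 3)*2 = 0*2 = 0)
30 + (-21 - 1*(-2))*V = 30 + (-21 - 1*(-2))*0 = 30 + (-21 + 2)*0 = 30 - 19*0 = 30 + 0 = 30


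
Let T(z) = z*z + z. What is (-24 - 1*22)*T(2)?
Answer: -276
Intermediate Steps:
T(z) = z + z**2 (T(z) = z**2 + z = z + z**2)
(-24 - 1*22)*T(2) = (-24 - 1*22)*(2*(1 + 2)) = (-24 - 22)*(2*3) = -46*6 = -276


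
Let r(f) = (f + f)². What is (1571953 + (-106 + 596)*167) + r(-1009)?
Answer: 5726107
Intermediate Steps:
r(f) = 4*f² (r(f) = (2*f)² = 4*f²)
(1571953 + (-106 + 596)*167) + r(-1009) = (1571953 + (-106 + 596)*167) + 4*(-1009)² = (1571953 + 490*167) + 4*1018081 = (1571953 + 81830) + 4072324 = 1653783 + 4072324 = 5726107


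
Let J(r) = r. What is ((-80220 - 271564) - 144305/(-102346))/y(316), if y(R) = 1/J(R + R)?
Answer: -11377118943044/51173 ≈ -2.2233e+8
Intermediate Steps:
y(R) = 1/(2*R) (y(R) = 1/(R + R) = 1/(2*R))
((-80220 - 271564) - 144305/(-102346))/y(316) = ((-80220 - 271564) - 144305/(-102346))/(((½)/316)) = (-351784 - 144305*(-1/102346))/(((½)*(1/316))) = (-351784 + 144305/102346)/(1/632) = -36003540959/102346*632 = -11377118943044/51173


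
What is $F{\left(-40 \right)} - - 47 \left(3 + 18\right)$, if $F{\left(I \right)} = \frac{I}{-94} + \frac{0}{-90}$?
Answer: $\frac{46409}{47} \approx 987.43$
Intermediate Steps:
$F{\left(I \right)} = - \frac{I}{94}$ ($F{\left(I \right)} = I \left(- \frac{1}{94}\right) + 0 \left(- \frac{1}{90}\right) = - \frac{I}{94} + 0 = - \frac{I}{94}$)
$F{\left(-40 \right)} - - 47 \left(3 + 18\right) = \left(- \frac{1}{94}\right) \left(-40\right) - - 47 \left(3 + 18\right) = \frac{20}{47} - \left(-47\right) 21 = \frac{20}{47} - -987 = \frac{20}{47} + 987 = \frac{46409}{47}$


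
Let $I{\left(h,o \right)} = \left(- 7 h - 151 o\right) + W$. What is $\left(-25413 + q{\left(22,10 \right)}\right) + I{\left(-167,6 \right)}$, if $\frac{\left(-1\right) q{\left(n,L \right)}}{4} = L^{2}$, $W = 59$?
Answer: $-25491$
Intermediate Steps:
$q{\left(n,L \right)} = - 4 L^{2}$
$I{\left(h,o \right)} = 59 - 151 o - 7 h$ ($I{\left(h,o \right)} = \left(- 7 h - 151 o\right) + 59 = \left(- 151 o - 7 h\right) + 59 = 59 - 151 o - 7 h$)
$\left(-25413 + q{\left(22,10 \right)}\right) + I{\left(-167,6 \right)} = \left(-25413 - 4 \cdot 10^{2}\right) - -322 = \left(-25413 - 400\right) + \left(59 - 906 + 1169\right) = \left(-25413 - 400\right) + 322 = -25813 + 322 = -25491$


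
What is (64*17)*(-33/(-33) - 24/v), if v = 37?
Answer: 14144/37 ≈ 382.27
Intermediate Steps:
(64*17)*(-33/(-33) - 24/v) = (64*17)*(-33/(-33) - 24/37) = 1088*(-33*(-1/33) - 24*1/37) = 1088*(1 - 24/37) = 1088*(13/37) = 14144/37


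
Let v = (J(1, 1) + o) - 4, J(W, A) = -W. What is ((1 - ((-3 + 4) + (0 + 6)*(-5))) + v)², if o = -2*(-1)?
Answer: 729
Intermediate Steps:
o = 2
v = -3 (v = (-1*1 + 2) - 4 = (-1 + 2) - 4 = 1 - 4 = -3)
((1 - ((-3 + 4) + (0 + 6)*(-5))) + v)² = ((1 - ((-3 + 4) + (0 + 6)*(-5))) - 3)² = ((1 - (1 + 6*(-5))) - 3)² = ((1 - (1 - 30)) - 3)² = ((1 - 1*(-29)) - 3)² = ((1 + 29) - 3)² = (30 - 3)² = 27² = 729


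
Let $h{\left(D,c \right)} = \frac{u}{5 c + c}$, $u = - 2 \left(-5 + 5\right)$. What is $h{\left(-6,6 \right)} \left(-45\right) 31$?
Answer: $0$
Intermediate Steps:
$u = 0$ ($u = \left(-2\right) 0 = 0$)
$h{\left(D,c \right)} = 0$ ($h{\left(D,c \right)} = \frac{0}{5 c + c} = \frac{0}{6 c} = 0 \frac{1}{6 c} = 0$)
$h{\left(-6,6 \right)} \left(-45\right) 31 = 0 \left(-45\right) 31 = 0 \cdot 31 = 0$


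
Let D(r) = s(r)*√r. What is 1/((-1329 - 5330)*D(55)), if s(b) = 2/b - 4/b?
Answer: √55/13318 ≈ 0.00055686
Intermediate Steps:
s(b) = -2/b
D(r) = -2/√r (D(r) = (-2/r)*√r = -2/√r)
1/((-1329 - 5330)*D(55)) = 1/((-1329 - 5330)*((-2*√55/55))) = 1/((-6659)*((-2*√55/55))) = -(-√55/2)/6659 = -(-1)*√55/13318 = √55/13318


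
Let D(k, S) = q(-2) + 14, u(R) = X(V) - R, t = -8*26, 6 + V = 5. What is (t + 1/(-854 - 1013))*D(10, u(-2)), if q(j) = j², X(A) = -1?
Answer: -6990066/1867 ≈ -3744.0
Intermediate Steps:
V = -1 (V = -6 + 5 = -1)
t = -208
u(R) = -1 - R
D(k, S) = 18 (D(k, S) = (-2)² + 14 = 4 + 14 = 18)
(t + 1/(-854 - 1013))*D(10, u(-2)) = (-208 + 1/(-854 - 1013))*18 = (-208 + 1/(-1867))*18 = (-208 - 1/1867)*18 = -388337/1867*18 = -6990066/1867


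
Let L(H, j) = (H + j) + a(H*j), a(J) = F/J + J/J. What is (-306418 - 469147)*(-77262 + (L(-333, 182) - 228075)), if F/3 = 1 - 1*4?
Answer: 227921874088315/962 ≈ 2.3692e+11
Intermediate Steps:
F = -9 (F = 3*(1 - 1*4) = 3*(1 - 4) = 3*(-3) = -9)
a(J) = 1 - 9/J (a(J) = -9/J + J/J = -9/J + 1 = 1 - 9/J)
L(H, j) = H + j + (-9 + H*j)/(H*j) (L(H, j) = (H + j) + (-9 + H*j)/((H*j)) = (H + j) + (1/(H*j))*(-9 + H*j) = (H + j) + (-9 + H*j)/(H*j) = H + j + (-9 + H*j)/(H*j))
(-306418 - 469147)*(-77262 + (L(-333, 182) - 228075)) = (-306418 - 469147)*(-77262 + ((1 - 333 + 182 - 9/(-333*182)) - 228075)) = -775565*(-77262 + ((1 - 333 + 182 - 9*(-1/333)*1/182) - 228075)) = -775565*(-77262 + ((1 - 333 + 182 + 1/6734) - 228075)) = -775565*(-77262 + (-1010099/6734 - 228075)) = -775565*(-77262 - 1536867149/6734) = -775565*(-2057149457/6734) = 227921874088315/962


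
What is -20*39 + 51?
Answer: -729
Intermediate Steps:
-20*39 + 51 = -780 + 51 = -729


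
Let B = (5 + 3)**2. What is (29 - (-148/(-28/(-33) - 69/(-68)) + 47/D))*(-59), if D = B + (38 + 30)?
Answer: -95113015/14916 ≈ -6376.6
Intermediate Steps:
B = 64 (B = 8**2 = 64)
D = 132 (D = 64 + (38 + 30) = 64 + 68 = 132)
(29 - (-148/(-28/(-33) - 69/(-68)) + 47/D))*(-59) = (29 - (-148/(-28/(-33) - 69/(-68)) + 47/132))*(-59) = (29 - (-148/(-28*(-1/33) - 69*(-1/68)) + 47*(1/132)))*(-59) = (29 - (-148/(28/33 + 69/68) + 47/132))*(-59) = (29 - (-148/4181/2244 + 47/132))*(-59) = (29 - (-148*2244/4181 + 47/132))*(-59) = (29 - (-8976/113 + 47/132))*(-59) = (29 - 1*(-1179521/14916))*(-59) = (29 + 1179521/14916)*(-59) = (1612085/14916)*(-59) = -95113015/14916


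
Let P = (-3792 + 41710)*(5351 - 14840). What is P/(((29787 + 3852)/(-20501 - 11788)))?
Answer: 3872569397226/11213 ≈ 3.4536e+8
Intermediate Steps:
P = -359803902 (P = 37918*(-9489) = -359803902)
P/(((29787 + 3852)/(-20501 - 11788))) = -359803902*(-20501 - 11788)/(29787 + 3852) = -359803902/(33639/(-32289)) = -359803902/(33639*(-1/32289)) = -359803902/(-11213/10763) = -359803902*(-10763/11213) = 3872569397226/11213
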